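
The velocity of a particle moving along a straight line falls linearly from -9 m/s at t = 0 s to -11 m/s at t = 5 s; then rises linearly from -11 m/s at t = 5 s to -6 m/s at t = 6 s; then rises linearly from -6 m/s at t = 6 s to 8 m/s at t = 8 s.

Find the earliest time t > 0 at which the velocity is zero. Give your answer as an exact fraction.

v changes sign on 6–8 s (from -6 to 8); the graph is linear there, so v = 0 at t = 6 + (6)·(8 − 6)/(8 − -6) = 48/7 s.

t = 48/7 s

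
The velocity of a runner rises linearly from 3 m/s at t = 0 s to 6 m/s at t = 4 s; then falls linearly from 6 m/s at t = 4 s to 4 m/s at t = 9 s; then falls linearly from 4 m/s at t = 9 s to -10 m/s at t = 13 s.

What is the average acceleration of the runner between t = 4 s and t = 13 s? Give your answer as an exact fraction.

Average acceleration = Δv/Δt = (-10 − 6)/(13 − 4) = -16/9 m/s².

-16/9 m/s²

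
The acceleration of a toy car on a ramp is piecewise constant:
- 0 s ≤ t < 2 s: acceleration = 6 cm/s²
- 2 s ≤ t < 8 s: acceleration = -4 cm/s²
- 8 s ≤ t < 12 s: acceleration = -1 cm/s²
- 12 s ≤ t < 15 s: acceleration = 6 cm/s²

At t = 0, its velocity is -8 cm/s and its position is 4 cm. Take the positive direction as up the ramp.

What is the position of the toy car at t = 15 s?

-181 cm

On each constant-a segment, Δv = aΔt and Δx = v₀Δt + ½aΔt²; chain segment to segment.
0–2 s: v starts -8 cm/s; Δx = -8·2 + ½·6·2² = -4 cm; v ends 4 cm/s.
2–8 s: v starts 4 cm/s; Δx = 4·6 + ½·-4·6² = -48 cm; v ends -20 cm/s.
8–12 s: v starts -20 cm/s; Δx = -20·4 + ½·-1·4² = -88 cm; v ends -24 cm/s.
12–15 s: v starts -24 cm/s; Δx = -24·3 + ½·6·3² = -45 cm; v ends -6 cm/s.
x(15) = 4 + Σ Δx = -181 cm.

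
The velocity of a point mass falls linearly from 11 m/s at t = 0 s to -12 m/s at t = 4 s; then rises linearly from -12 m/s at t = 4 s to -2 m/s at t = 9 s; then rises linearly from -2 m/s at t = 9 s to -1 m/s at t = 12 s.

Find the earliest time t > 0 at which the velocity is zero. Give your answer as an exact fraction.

v changes sign on 0–4 s (from 11 to -12); the graph is linear there, so v = 0 at t = 0 + (-11)·(4 − 0)/(-12 − 11) = 44/23 s.

t = 44/23 s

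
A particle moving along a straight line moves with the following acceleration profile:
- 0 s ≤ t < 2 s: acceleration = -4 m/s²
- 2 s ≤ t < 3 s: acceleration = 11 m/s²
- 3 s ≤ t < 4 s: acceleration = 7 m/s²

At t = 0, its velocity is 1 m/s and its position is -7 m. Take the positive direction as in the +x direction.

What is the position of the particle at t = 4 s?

-7 m

On each constant-a segment, Δv = aΔt and Δx = v₀Δt + ½aΔt²; chain segment to segment.
0–2 s: v starts 1 m/s; Δx = 1·2 + ½·-4·2² = -6 m; v ends -7 m/s.
2–3 s: v starts -7 m/s; Δx = -7·1 + ½·11·1² = -1.5 m; v ends 4 m/s.
3–4 s: v starts 4 m/s; Δx = 4·1 + ½·7·1² = 7.5 m; v ends 11 m/s.
x(4) = -7 + Σ Δx = -7 m.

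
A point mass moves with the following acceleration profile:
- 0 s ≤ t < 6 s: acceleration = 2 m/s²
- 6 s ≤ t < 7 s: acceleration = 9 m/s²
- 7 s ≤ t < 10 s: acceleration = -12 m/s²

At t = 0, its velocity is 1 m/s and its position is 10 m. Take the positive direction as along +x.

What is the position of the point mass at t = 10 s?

On each constant-a segment, Δv = aΔt and Δx = v₀Δt + ½aΔt²; chain segment to segment.
0–6 s: v starts 1 m/s; Δx = 1·6 + ½·2·6² = 42 m; v ends 13 m/s.
6–7 s: v starts 13 m/s; Δx = 13·1 + ½·9·1² = 17.5 m; v ends 22 m/s.
7–10 s: v starts 22 m/s; Δx = 22·3 + ½·-12·3² = 12 m; v ends -14 m/s.
x(10) = 10 + Σ Δx = 81.5 m.

81.5 m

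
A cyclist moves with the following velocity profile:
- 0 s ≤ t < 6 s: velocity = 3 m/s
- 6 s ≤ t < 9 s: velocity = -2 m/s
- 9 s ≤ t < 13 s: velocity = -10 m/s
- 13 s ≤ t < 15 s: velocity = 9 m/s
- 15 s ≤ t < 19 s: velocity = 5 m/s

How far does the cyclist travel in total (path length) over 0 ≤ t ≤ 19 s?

102 m

Total distance travelled is ∫|v| dt — sum the magnitudes of each area piece.
0–6 s: |3| × 6 = 18 m
6–9 s: |-2| × 3 = 6 m
9–13 s: |-10| × 4 = 40 m
13–15 s: |9| × 2 = 18 m
15–19 s: |5| × 4 = 20 m
Total distance = 102 m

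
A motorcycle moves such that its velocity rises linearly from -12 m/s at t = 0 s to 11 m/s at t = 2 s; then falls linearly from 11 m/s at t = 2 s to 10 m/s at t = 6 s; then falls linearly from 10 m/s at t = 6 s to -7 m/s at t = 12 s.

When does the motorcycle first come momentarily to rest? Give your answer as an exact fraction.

t = 24/23 s

v changes sign on 0–2 s (from -12 to 11); the graph is linear there, so v = 0 at t = 0 + (12)·(2 − 0)/(11 − -12) = 24/23 s.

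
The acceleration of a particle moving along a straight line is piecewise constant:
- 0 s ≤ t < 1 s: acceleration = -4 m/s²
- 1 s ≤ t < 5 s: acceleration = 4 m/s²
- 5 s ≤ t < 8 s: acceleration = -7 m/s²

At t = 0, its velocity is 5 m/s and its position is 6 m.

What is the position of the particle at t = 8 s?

On each constant-a segment, Δv = aΔt and Δx = v₀Δt + ½aΔt²; chain segment to segment.
0–1 s: v starts 5 m/s; Δx = 5·1 + ½·-4·1² = 3 m; v ends 1 m/s.
1–5 s: v starts 1 m/s; Δx = 1·4 + ½·4·4² = 36 m; v ends 17 m/s.
5–8 s: v starts 17 m/s; Δx = 17·3 + ½·-7·3² = 19.5 m; v ends -4 m/s.
x(8) = 6 + Σ Δx = 64.5 m.

64.5 m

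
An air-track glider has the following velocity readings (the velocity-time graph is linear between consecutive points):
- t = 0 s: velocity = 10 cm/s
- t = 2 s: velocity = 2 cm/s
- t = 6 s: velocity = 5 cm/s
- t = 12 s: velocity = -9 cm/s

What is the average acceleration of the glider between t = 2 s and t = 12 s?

Average acceleration = Δv/Δt = (-9 − 2)/(12 − 2) = -1.1 cm/s².

-1.1 cm/s²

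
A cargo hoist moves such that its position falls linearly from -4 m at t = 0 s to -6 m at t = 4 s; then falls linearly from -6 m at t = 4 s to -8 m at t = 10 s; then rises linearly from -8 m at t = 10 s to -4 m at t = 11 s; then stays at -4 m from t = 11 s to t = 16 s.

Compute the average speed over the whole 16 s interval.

0.5 m/s

Average speed = (total path length)/(elapsed time); on a piecewise-linear x-t graph the path length is Σ|Δx|.
0–4 s: |Δx| = |-6 − -4| = 2 m
4–10 s: |Δx| = |-8 − -6| = 2 m
10–11 s: |Δx| = |-4 − -8| = 4 m
11–16 s: |Δx| = |-4 − -4| = 0 m
Total path = 8 m; average speed = 8/16 = 0.5 m/s.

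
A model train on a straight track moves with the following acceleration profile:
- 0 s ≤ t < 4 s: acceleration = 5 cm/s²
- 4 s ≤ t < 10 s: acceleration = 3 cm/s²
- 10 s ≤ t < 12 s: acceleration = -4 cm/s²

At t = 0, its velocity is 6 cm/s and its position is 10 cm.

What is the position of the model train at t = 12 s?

On each constant-a segment, Δv = aΔt and Δx = v₀Δt + ½aΔt²; chain segment to segment.
0–4 s: v starts 6 cm/s; Δx = 6·4 + ½·5·4² = 64 cm; v ends 26 cm/s.
4–10 s: v starts 26 cm/s; Δx = 26·6 + ½·3·6² = 210 cm; v ends 44 cm/s.
10–12 s: v starts 44 cm/s; Δx = 44·2 + ½·-4·2² = 80 cm; v ends 36 cm/s.
x(12) = 10 + Σ Δx = 364 cm.

364 cm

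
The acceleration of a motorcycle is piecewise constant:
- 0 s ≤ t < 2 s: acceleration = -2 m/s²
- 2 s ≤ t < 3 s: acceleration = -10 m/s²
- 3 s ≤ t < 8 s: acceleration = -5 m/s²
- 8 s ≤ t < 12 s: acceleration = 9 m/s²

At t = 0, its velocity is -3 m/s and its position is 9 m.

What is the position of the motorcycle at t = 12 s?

-256.5 m

On each constant-a segment, Δv = aΔt and Δx = v₀Δt + ½aΔt²; chain segment to segment.
0–2 s: v starts -3 m/s; Δx = -3·2 + ½·-2·2² = -10 m; v ends -7 m/s.
2–3 s: v starts -7 m/s; Δx = -7·1 + ½·-10·1² = -12 m; v ends -17 m/s.
3–8 s: v starts -17 m/s; Δx = -17·5 + ½·-5·5² = -147.5 m; v ends -42 m/s.
8–12 s: v starts -42 m/s; Δx = -42·4 + ½·9·4² = -96 m; v ends -6 m/s.
x(12) = 9 + Σ Δx = -256.5 m.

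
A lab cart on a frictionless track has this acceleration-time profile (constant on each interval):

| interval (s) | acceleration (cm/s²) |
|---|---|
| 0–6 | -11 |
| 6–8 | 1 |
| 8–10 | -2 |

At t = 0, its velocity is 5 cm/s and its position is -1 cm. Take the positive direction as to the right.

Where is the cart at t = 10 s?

-411 cm

On each constant-a segment, Δv = aΔt and Δx = v₀Δt + ½aΔt²; chain segment to segment.
0–6 s: v starts 5 cm/s; Δx = 5·6 + ½·-11·6² = -168 cm; v ends -61 cm/s.
6–8 s: v starts -61 cm/s; Δx = -61·2 + ½·1·2² = -120 cm; v ends -59 cm/s.
8–10 s: v starts -59 cm/s; Δx = -59·2 + ½·-2·2² = -122 cm; v ends -63 cm/s.
x(10) = -1 + Σ Δx = -411 cm.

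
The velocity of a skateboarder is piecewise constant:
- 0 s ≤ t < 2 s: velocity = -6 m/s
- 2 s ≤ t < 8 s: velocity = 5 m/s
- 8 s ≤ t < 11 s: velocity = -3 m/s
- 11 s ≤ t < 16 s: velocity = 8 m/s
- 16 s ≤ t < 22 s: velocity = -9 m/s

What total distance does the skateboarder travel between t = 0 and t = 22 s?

Total distance travelled is ∫|v| dt — sum the magnitudes of each area piece.
0–2 s: |-6| × 2 = 12 m
2–8 s: |5| × 6 = 30 m
8–11 s: |-3| × 3 = 9 m
11–16 s: |8| × 5 = 40 m
16–22 s: |-9| × 6 = 54 m
Total distance = 145 m

145 m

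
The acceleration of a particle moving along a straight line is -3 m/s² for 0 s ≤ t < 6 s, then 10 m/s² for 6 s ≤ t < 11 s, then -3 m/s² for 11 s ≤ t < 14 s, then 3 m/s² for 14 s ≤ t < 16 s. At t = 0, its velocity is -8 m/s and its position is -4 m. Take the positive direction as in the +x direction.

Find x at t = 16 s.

On each constant-a segment, Δv = aΔt and Δx = v₀Δt + ½aΔt²; chain segment to segment.
0–6 s: v starts -8 m/s; Δx = -8·6 + ½·-3·6² = -102 m; v ends -26 m/s.
6–11 s: v starts -26 m/s; Δx = -26·5 + ½·10·5² = -5 m; v ends 24 m/s.
11–14 s: v starts 24 m/s; Δx = 24·3 + ½·-3·3² = 58.5 m; v ends 15 m/s.
14–16 s: v starts 15 m/s; Δx = 15·2 + ½·3·2² = 36 m; v ends 21 m/s.
x(16) = -4 + Σ Δx = -16.5 m.

-16.5 m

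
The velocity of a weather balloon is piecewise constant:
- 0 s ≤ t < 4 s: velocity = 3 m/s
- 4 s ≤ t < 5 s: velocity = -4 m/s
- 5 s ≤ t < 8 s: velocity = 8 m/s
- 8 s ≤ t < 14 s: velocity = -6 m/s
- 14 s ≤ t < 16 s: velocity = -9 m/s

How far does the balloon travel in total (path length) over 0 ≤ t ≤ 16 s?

Total distance travelled is ∫|v| dt — sum the magnitudes of each area piece.
0–4 s: |3| × 4 = 12 m
4–5 s: |-4| × 1 = 4 m
5–8 s: |8| × 3 = 24 m
8–14 s: |-6| × 6 = 36 m
14–16 s: |-9| × 2 = 18 m
Total distance = 94 m

94 m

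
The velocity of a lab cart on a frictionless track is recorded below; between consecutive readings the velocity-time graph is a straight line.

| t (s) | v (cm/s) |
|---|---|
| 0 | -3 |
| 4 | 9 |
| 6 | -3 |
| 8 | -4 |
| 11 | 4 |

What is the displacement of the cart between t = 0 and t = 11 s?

Net displacement equals the area under the velocity-time graph (areas below the axis count negative).
0–4 s: ½(-3 + 9)(4) = 12 cm
4–6 s: ½(9 + -3)(2) = 6 cm
6–8 s: ½(-3 + -4)(2) = -7 cm
8–11 s: ½(-4 + 4)(3) = 0 cm
Net displacement = 11 cm

11 cm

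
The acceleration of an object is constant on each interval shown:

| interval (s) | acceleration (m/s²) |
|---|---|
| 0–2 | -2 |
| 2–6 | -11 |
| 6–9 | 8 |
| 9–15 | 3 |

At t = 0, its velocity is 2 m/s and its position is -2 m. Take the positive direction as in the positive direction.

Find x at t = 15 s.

On each constant-a segment, Δv = aΔt and Δx = v₀Δt + ½aΔt²; chain segment to segment.
0–2 s: v starts 2 m/s; Δx = 2·2 + ½·-2·2² = 0 m; v ends -2 m/s.
2–6 s: v starts -2 m/s; Δx = -2·4 + ½·-11·4² = -96 m; v ends -46 m/s.
6–9 s: v starts -46 m/s; Δx = -46·3 + ½·8·3² = -102 m; v ends -22 m/s.
9–15 s: v starts -22 m/s; Δx = -22·6 + ½·3·6² = -78 m; v ends -4 m/s.
x(15) = -2 + Σ Δx = -278 m.

-278 m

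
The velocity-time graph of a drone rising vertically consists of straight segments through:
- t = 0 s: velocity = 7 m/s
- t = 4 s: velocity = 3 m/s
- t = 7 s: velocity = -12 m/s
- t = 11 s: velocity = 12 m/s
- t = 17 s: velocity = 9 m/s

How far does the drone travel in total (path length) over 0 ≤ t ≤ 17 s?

122.3 m

Total distance travelled is ∫|v| dt — sum the magnitudes of each area piece.
0–4 s: |½(7 + 3)(4)| = 20 m
4–7 s: v = 0 at t = 4.6 s; triangle areas 0.9 + 14.4 = 15.3 m
7–11 s: v = 0 at t = 9 s; triangle areas 12 + 12 = 24 m
11–17 s: |½(12 + 9)(6)| = 63 m
Total distance = 122.3 m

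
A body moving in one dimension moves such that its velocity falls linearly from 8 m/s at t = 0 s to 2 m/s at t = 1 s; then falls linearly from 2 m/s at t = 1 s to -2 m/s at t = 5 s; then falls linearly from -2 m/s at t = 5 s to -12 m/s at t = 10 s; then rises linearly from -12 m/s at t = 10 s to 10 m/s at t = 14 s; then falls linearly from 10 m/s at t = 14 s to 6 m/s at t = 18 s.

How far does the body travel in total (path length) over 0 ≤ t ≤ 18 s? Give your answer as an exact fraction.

1080/11 m

Total distance travelled is ∫|v| dt — sum the magnitudes of each area piece.
0–1 s: |½(8 + 2)(1)| = 5 m
1–5 s: v = 0 at t = 3 s; triangle areas 2 + 2 = 4 m
5–10 s: |½(-2 + -12)(5)| = 35 m
10–14 s: v = 0 at t = 134/11 s; triangle areas 144/11 + 100/11 = 244/11 m
14–18 s: |½(10 + 6)(4)| = 32 m
Total distance = 1080/11 m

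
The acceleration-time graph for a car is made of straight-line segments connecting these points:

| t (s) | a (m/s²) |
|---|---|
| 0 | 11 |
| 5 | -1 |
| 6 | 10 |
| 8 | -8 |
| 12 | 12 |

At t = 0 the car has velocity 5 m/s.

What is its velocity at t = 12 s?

Δv equals the area under the a-t graph; then v = v₀ + Δv.
0–5 s: ½(11 + -1)(5) = 25 m/s
5–6 s: ½(-1 + 10)(1) = 4.5 m/s
6–8 s: ½(10 + -8)(2) = 2 m/s
8–12 s: ½(-8 + 12)(4) = 8 m/s
Δv = 39.5 m/s, so v(12) = 5 + (39.5) = 44.5 m/s.

44.5 m/s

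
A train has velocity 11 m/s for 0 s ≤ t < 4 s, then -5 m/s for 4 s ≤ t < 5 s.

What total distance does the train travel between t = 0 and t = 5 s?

Distance (not displacement) is the total path length: add the absolute areas under v-t.
0–4 s: |11| × 4 = 44 m
4–5 s: |-5| × 1 = 5 m
Total distance = 49 m

49 m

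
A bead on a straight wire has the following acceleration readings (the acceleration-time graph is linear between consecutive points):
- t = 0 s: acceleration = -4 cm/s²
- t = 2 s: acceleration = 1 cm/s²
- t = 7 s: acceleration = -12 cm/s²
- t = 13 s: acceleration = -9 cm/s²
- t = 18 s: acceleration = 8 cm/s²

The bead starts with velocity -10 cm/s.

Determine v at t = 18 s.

-106 cm/s

Δv equals the area under the a-t graph; then v = v₀ + Δv.
0–2 s: ½(-4 + 1)(2) = -3 cm/s
2–7 s: ½(1 + -12)(5) = -27.5 cm/s
7–13 s: ½(-12 + -9)(6) = -63 cm/s
13–18 s: ½(-9 + 8)(5) = -2.5 cm/s
Δv = -96 cm/s, so v(18) = -10 + (-96) = -106 cm/s.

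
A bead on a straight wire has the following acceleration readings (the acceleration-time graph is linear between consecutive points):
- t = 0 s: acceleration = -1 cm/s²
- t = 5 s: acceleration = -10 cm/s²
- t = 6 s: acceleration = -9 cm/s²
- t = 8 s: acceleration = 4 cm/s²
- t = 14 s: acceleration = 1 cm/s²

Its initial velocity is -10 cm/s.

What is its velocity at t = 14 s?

Δv equals the area under the a-t graph; then v = v₀ + Δv.
0–5 s: ½(-1 + -10)(5) = -27.5 cm/s
5–6 s: ½(-10 + -9)(1) = -9.5 cm/s
6–8 s: ½(-9 + 4)(2) = -5 cm/s
8–14 s: ½(4 + 1)(6) = 15 cm/s
Δv = -27 cm/s, so v(14) = -10 + (-27) = -37 cm/s.

-37 cm/s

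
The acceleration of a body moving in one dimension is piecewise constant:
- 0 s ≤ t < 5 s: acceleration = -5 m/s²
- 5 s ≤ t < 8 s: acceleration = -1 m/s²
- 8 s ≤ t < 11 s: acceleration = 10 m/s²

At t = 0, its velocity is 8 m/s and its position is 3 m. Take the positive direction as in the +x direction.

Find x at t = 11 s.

-90 m

On each constant-a segment, Δv = aΔt and Δx = v₀Δt + ½aΔt²; chain segment to segment.
0–5 s: v starts 8 m/s; Δx = 8·5 + ½·-5·5² = -22.5 m; v ends -17 m/s.
5–8 s: v starts -17 m/s; Δx = -17·3 + ½·-1·3² = -55.5 m; v ends -20 m/s.
8–11 s: v starts -20 m/s; Δx = -20·3 + ½·10·3² = -15 m; v ends 10 m/s.
x(11) = 3 + Σ Δx = -90 m.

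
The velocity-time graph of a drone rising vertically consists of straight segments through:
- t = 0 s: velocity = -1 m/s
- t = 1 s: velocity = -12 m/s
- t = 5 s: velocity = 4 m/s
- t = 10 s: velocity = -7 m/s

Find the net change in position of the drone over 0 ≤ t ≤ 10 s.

Displacement is the signed area under the v-t curve.
0–1 s: ½(-1 + -12)(1) = -6.5 m
1–5 s: ½(-12 + 4)(4) = -16 m
5–10 s: ½(4 + -7)(5) = -7.5 m
Net displacement = -30 m

-30 m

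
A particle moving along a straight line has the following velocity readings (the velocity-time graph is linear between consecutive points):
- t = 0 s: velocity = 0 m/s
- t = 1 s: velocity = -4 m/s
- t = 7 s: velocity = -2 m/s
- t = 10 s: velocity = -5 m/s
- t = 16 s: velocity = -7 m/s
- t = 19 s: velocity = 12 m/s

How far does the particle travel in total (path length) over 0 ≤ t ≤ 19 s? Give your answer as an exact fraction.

1553/19 m

Distance (not displacement) is the total path length: add the absolute areas under v-t.
0–1 s: |½(0 + -4)(1)| = 2 m
1–7 s: |½(-4 + -2)(6)| = 18 m
7–10 s: |½(-2 + -5)(3)| = 10.5 m
10–16 s: |½(-5 + -7)(6)| = 36 m
16–19 s: v = 0 at t = 325/19 s; triangle areas 147/38 + 216/19 = 579/38 m
Total distance = 1553/19 m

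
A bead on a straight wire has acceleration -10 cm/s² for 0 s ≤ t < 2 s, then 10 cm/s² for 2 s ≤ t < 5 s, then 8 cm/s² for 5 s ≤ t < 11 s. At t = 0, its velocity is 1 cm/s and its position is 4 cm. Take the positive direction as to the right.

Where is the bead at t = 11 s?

184 cm

On each constant-a segment, Δv = aΔt and Δx = v₀Δt + ½aΔt²; chain segment to segment.
0–2 s: v starts 1 cm/s; Δx = 1·2 + ½·-10·2² = -18 cm; v ends -19 cm/s.
2–5 s: v starts -19 cm/s; Δx = -19·3 + ½·10·3² = -12 cm; v ends 11 cm/s.
5–11 s: v starts 11 cm/s; Δx = 11·6 + ½·8·6² = 210 cm; v ends 59 cm/s.
x(11) = 4 + Σ Δx = 184 cm.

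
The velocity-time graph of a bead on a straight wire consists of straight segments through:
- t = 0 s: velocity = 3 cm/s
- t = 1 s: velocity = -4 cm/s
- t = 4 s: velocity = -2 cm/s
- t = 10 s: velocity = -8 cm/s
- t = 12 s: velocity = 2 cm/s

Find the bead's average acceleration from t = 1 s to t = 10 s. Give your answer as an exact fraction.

Average acceleration = Δv/Δt = (-8 − -4)/(10 − 1) = -4/9 cm/s².

-4/9 cm/s²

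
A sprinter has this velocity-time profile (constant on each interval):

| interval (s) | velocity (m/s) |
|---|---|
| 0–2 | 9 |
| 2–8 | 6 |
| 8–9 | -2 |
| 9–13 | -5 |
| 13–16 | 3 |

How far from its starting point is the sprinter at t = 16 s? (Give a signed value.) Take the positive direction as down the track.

Displacement is the signed area under the v-t curve.
0–2 s: 9 × 2 = 18 m
2–8 s: 6 × 6 = 36 m
8–9 s: -2 × 1 = -2 m
9–13 s: -5 × 4 = -20 m
13–16 s: 3 × 3 = 9 m
Net displacement = 41 m

41 m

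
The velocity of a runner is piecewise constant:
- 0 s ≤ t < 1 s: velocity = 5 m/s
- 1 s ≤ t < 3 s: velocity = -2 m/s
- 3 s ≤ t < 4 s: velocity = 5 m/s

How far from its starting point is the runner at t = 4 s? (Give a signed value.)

Displacement is the signed area under the v-t curve.
0–1 s: 5 × 1 = 5 m
1–3 s: -2 × 2 = -4 m
3–4 s: 5 × 1 = 5 m
Net displacement = 6 m

6 m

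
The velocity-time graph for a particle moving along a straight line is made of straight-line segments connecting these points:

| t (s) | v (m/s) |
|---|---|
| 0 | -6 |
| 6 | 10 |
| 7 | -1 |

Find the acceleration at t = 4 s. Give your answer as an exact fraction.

Acceleration is the slope of the v-t graph on 0–6 s: (10 − -6)/(6 − 0) = 8/3 m/s².

8/3 m/s²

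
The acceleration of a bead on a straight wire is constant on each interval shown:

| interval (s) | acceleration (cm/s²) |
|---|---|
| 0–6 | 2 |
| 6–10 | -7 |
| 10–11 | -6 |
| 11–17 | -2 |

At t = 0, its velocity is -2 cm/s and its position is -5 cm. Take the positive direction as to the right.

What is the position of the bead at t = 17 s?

On each constant-a segment, Δv = aΔt and Δx = v₀Δt + ½aΔt²; chain segment to segment.
0–6 s: v starts -2 cm/s; Δx = -2·6 + ½·2·6² = 24 cm; v ends 10 cm/s.
6–10 s: v starts 10 cm/s; Δx = 10·4 + ½·-7·4² = -16 cm; v ends -18 cm/s.
10–11 s: v starts -18 cm/s; Δx = -18·1 + ½·-6·1² = -21 cm; v ends -24 cm/s.
11–17 s: v starts -24 cm/s; Δx = -24·6 + ½·-2·6² = -180 cm; v ends -36 cm/s.
x(17) = -5 + Σ Δx = -198 cm.

-198 cm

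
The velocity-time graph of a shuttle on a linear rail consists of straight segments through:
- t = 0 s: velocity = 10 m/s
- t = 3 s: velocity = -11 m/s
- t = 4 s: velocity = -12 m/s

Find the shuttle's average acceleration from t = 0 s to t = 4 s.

Average acceleration = Δv/Δt = (-12 − 10)/(4 − 0) = -5.5 m/s².

-5.5 m/s²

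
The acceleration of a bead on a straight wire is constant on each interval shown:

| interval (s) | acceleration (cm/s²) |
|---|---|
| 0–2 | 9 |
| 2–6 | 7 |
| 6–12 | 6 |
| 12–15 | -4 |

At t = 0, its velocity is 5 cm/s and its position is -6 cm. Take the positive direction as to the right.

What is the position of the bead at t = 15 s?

827 cm

On each constant-a segment, Δv = aΔt and Δx = v₀Δt + ½aΔt²; chain segment to segment.
0–2 s: v starts 5 cm/s; Δx = 5·2 + ½·9·2² = 28 cm; v ends 23 cm/s.
2–6 s: v starts 23 cm/s; Δx = 23·4 + ½·7·4² = 148 cm; v ends 51 cm/s.
6–12 s: v starts 51 cm/s; Δx = 51·6 + ½·6·6² = 414 cm; v ends 87 cm/s.
12–15 s: v starts 87 cm/s; Δx = 87·3 + ½·-4·3² = 243 cm; v ends 75 cm/s.
x(15) = -6 + Σ Δx = 827 cm.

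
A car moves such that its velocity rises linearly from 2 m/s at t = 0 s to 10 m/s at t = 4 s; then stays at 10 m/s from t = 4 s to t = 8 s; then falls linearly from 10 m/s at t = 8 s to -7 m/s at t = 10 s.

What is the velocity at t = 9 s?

1.5 m/s

On 8–10 s the graph is linear from 10 to -7 m/s: v(9) = 10 + (-7 − 10)·(9 − 8)/(10 − 8) = 1.5 m/s.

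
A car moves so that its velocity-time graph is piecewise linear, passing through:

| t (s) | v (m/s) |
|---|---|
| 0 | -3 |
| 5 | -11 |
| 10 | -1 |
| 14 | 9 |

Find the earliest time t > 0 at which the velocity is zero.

v changes sign on 10–14 s (from -1 to 9); the graph is linear there, so v = 0 at t = 10 + (1)·(14 − 10)/(9 − -1) = 10.4 s.

t = 10.4 s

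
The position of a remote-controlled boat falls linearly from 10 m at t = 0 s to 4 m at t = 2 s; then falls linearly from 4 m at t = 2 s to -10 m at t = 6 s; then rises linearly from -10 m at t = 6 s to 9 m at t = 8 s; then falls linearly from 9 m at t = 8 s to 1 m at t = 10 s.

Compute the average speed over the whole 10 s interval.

Average speed = (total path length)/(elapsed time); on a piecewise-linear x-t graph the path length is Σ|Δx|.
0–2 s: |Δx| = |4 − 10| = 6 m
2–6 s: |Δx| = |-10 − 4| = 14 m
6–8 s: |Δx| = |9 − -10| = 19 m
8–10 s: |Δx| = |1 − 9| = 8 m
Total path = 47 m; average speed = 47/10 = 4.7 m/s.

4.7 m/s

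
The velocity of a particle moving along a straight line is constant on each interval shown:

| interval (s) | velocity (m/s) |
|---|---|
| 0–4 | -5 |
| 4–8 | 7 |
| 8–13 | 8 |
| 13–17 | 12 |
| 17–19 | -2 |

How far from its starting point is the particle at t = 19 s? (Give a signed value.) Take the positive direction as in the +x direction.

92 m

Net displacement equals the area under the velocity-time graph (areas below the axis count negative).
0–4 s: -5 × 4 = -20 m
4–8 s: 7 × 4 = 28 m
8–13 s: 8 × 5 = 40 m
13–17 s: 12 × 4 = 48 m
17–19 s: -2 × 2 = -4 m
Net displacement = 92 m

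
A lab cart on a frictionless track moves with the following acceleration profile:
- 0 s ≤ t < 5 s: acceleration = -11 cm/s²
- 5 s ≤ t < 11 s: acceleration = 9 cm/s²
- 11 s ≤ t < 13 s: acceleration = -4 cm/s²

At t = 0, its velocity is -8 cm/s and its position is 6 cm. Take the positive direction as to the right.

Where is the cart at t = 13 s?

-413.5 cm

On each constant-a segment, Δv = aΔt and Δx = v₀Δt + ½aΔt²; chain segment to segment.
0–5 s: v starts -8 cm/s; Δx = -8·5 + ½·-11·5² = -177.5 cm; v ends -63 cm/s.
5–11 s: v starts -63 cm/s; Δx = -63·6 + ½·9·6² = -216 cm; v ends -9 cm/s.
11–13 s: v starts -9 cm/s; Δx = -9·2 + ½·-4·2² = -26 cm; v ends -17 cm/s.
x(13) = 6 + Σ Δx = -413.5 cm.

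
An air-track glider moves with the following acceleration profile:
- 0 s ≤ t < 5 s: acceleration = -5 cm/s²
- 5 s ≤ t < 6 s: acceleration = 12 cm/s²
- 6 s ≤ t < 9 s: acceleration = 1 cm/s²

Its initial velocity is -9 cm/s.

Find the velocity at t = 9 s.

Δv equals the area under the a-t graph; then v = v₀ + Δv.
0–5 s: -5 × 5 = -25 cm/s
5–6 s: 12 × 1 = 12 cm/s
6–9 s: 1 × 3 = 3 cm/s
Δv = -10 cm/s, so v(9) = -9 + (-10) = -19 cm/s.

-19 cm/s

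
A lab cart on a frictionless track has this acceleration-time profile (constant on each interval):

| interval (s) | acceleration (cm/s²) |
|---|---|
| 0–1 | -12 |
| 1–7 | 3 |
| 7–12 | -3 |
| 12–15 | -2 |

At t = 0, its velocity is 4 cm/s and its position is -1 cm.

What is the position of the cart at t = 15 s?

-8.5 cm

On each constant-a segment, Δv = aΔt and Δx = v₀Δt + ½aΔt²; chain segment to segment.
0–1 s: v starts 4 cm/s; Δx = 4·1 + ½·-12·1² = -2 cm; v ends -8 cm/s.
1–7 s: v starts -8 cm/s; Δx = -8·6 + ½·3·6² = 6 cm; v ends 10 cm/s.
7–12 s: v starts 10 cm/s; Δx = 10·5 + ½·-3·5² = 12.5 cm; v ends -5 cm/s.
12–15 s: v starts -5 cm/s; Δx = -5·3 + ½·-2·3² = -24 cm; v ends -11 cm/s.
x(15) = -1 + Σ Δx = -8.5 cm.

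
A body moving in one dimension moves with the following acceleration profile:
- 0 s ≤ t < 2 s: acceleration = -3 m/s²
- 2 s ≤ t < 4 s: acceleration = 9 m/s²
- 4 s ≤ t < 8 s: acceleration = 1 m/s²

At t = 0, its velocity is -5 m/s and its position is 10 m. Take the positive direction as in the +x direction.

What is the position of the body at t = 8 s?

26 m

On each constant-a segment, Δv = aΔt and Δx = v₀Δt + ½aΔt²; chain segment to segment.
0–2 s: v starts -5 m/s; Δx = -5·2 + ½·-3·2² = -16 m; v ends -11 m/s.
2–4 s: v starts -11 m/s; Δx = -11·2 + ½·9·2² = -4 m; v ends 7 m/s.
4–8 s: v starts 7 m/s; Δx = 7·4 + ½·1·4² = 36 m; v ends 11 m/s.
x(8) = 10 + Σ Δx = 26 m.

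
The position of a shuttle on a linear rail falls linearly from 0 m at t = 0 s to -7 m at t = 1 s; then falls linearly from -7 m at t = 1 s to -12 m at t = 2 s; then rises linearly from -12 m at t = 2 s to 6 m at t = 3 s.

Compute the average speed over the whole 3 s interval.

10 m/s

Average speed = (total path length)/(elapsed time); on a piecewise-linear x-t graph the path length is Σ|Δx|.
0–1 s: |Δx| = |-7 − 0| = 7 m
1–2 s: |Δx| = |-12 − -7| = 5 m
2–3 s: |Δx| = |6 − -12| = 18 m
Total path = 30 m; average speed = 30/3 = 10 m/s.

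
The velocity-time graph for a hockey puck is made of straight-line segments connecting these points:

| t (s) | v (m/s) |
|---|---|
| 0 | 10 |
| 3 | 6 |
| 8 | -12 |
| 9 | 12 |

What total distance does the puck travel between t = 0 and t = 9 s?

55 m

Distance (not displacement) is the total path length: add the absolute areas under v-t.
0–3 s: |½(10 + 6)(3)| = 24 m
3–8 s: v = 0 at t = 14/3 s; triangle areas 5 + 20 = 25 m
8–9 s: v = 0 at t = 8.5 s; triangle areas 3 + 3 = 6 m
Total distance = 55 m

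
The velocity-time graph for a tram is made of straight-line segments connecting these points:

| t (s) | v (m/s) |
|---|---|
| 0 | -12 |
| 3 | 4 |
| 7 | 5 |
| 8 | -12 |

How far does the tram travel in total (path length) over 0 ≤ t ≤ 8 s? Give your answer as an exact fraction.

1291/34 m

Distance (not displacement) is the total path length: add the absolute areas under v-t.
0–3 s: v = 0 at t = 2.25 s; triangle areas 13.5 + 1.5 = 15 m
3–7 s: |½(4 + 5)(4)| = 18 m
7–8 s: v = 0 at t = 124/17 s; triangle areas 25/34 + 72/17 = 169/34 m
Total distance = 1291/34 m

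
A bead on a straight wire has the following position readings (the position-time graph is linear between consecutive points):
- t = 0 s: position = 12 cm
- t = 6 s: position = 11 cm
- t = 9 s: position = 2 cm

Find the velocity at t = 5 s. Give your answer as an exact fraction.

Velocity is the slope of the x-t graph on 0–6 s: (11 − 12)/(6 − 0) = -1/6 cm/s.

-1/6 cm/s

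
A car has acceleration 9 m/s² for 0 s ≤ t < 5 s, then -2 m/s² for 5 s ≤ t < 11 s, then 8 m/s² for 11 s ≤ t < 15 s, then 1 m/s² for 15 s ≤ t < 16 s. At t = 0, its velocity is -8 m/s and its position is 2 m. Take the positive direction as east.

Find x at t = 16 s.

On each constant-a segment, Δv = aΔt and Δx = v₀Δt + ½aΔt²; chain segment to segment.
0–5 s: v starts -8 m/s; Δx = -8·5 + ½·9·5² = 72.5 m; v ends 37 m/s.
5–11 s: v starts 37 m/s; Δx = 37·6 + ½·-2·6² = 186 m; v ends 25 m/s.
11–15 s: v starts 25 m/s; Δx = 25·4 + ½·8·4² = 164 m; v ends 57 m/s.
15–16 s: v starts 57 m/s; Δx = 57·1 + ½·1·1² = 57.5 m; v ends 58 m/s.
x(16) = 2 + Σ Δx = 482 m.

482 m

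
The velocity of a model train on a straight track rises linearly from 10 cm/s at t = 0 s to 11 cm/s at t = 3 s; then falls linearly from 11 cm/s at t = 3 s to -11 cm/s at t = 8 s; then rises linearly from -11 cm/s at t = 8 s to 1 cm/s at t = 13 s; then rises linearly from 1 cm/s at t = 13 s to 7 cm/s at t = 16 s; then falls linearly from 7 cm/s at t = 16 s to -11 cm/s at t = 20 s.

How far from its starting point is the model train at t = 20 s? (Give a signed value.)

10.5 cm

Net displacement equals the area under the velocity-time graph (areas below the axis count negative).
0–3 s: ½(10 + 11)(3) = 31.5 cm
3–8 s: ½(11 + -11)(5) = 0 cm
8–13 s: ½(-11 + 1)(5) = -25 cm
13–16 s: ½(1 + 7)(3) = 12 cm
16–20 s: ½(7 + -11)(4) = -8 cm
Net displacement = 10.5 cm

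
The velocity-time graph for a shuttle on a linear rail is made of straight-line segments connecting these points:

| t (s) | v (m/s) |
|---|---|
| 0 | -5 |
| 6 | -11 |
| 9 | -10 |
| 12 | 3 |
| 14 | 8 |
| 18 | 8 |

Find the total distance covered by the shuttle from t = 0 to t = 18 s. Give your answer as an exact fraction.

1756/13 m

Distance (not displacement) is the total path length: add the absolute areas under v-t.
0–6 s: |½(-5 + -11)(6)| = 48 m
6–9 s: |½(-11 + -10)(3)| = 31.5 m
9–12 s: v = 0 at t = 147/13 s; triangle areas 150/13 + 27/26 = 327/26 m
12–14 s: |½(3 + 8)(2)| = 11 m
14–18 s: |8| × 4 = 32 m
Total distance = 1756/13 m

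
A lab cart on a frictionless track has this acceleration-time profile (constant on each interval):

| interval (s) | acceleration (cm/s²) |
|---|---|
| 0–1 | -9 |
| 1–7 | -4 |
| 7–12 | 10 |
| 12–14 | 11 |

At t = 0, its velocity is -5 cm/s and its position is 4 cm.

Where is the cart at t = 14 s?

-180.5 cm

On each constant-a segment, Δv = aΔt and Δx = v₀Δt + ½aΔt²; chain segment to segment.
0–1 s: v starts -5 cm/s; Δx = -5·1 + ½·-9·1² = -9.5 cm; v ends -14 cm/s.
1–7 s: v starts -14 cm/s; Δx = -14·6 + ½·-4·6² = -156 cm; v ends -38 cm/s.
7–12 s: v starts -38 cm/s; Δx = -38·5 + ½·10·5² = -65 cm; v ends 12 cm/s.
12–14 s: v starts 12 cm/s; Δx = 12·2 + ½·11·2² = 46 cm; v ends 34 cm/s.
x(14) = 4 + Σ Δx = -180.5 cm.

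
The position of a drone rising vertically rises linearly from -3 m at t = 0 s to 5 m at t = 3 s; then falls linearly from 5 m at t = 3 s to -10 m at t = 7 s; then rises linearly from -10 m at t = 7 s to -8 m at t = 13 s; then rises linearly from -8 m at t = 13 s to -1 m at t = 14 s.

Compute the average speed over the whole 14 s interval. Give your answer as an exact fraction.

Average speed = (total path length)/(elapsed time); on a piecewise-linear x-t graph the path length is Σ|Δx|.
0–3 s: |Δx| = |5 − -3| = 8 m
3–7 s: |Δx| = |-10 − 5| = 15 m
7–13 s: |Δx| = |-8 − -10| = 2 m
13–14 s: |Δx| = |-1 − -8| = 7 m
Total path = 32 m; average speed = 32/14 = 16/7 m/s.

16/7 m/s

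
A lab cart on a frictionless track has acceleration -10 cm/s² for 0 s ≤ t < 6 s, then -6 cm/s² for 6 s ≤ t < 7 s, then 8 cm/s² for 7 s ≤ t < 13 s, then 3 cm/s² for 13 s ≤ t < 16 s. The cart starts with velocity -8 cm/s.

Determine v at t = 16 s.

Δv equals the area under the a-t graph; then v = v₀ + Δv.
0–6 s: -10 × 6 = -60 cm/s
6–7 s: -6 × 1 = -6 cm/s
7–13 s: 8 × 6 = 48 cm/s
13–16 s: 3 × 3 = 9 cm/s
Δv = -9 cm/s, so v(16) = -8 + (-9) = -17 cm/s.

-17 cm/s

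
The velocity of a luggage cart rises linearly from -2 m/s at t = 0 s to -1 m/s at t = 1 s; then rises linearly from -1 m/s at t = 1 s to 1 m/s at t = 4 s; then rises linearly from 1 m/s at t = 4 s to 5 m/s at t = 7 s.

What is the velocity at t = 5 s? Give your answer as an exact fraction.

7/3 m/s

On 4–7 s the graph is linear from 1 to 5 m/s: v(5) = 1 + (5 − 1)·(5 − 4)/(7 − 4) = 7/3 m/s.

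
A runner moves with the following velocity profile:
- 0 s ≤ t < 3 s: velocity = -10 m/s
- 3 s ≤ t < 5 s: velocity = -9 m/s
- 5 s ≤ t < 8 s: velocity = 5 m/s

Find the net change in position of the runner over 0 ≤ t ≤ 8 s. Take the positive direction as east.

Displacement is the signed area under the v-t curve.
0–3 s: -10 × 3 = -30 m
3–5 s: -9 × 2 = -18 m
5–8 s: 5 × 3 = 15 m
Net displacement = -33 m

-33 m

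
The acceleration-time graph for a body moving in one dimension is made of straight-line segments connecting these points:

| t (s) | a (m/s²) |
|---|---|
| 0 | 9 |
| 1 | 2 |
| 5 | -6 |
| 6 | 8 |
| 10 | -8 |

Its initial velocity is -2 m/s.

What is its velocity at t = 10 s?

Δv equals the area under the a-t graph; then v = v₀ + Δv.
0–1 s: ½(9 + 2)(1) = 5.5 m/s
1–5 s: ½(2 + -6)(4) = -8 m/s
5–6 s: ½(-6 + 8)(1) = 1 m/s
6–10 s: ½(8 + -8)(4) = 0 m/s
Δv = -1.5 m/s, so v(10) = -2 + (-1.5) = -3.5 m/s.

-3.5 m/s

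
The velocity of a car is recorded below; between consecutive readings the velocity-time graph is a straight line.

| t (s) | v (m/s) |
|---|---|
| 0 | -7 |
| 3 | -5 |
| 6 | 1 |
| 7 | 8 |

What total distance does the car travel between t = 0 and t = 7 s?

29 m

Distance (not displacement) is the total path length: add the absolute areas under v-t.
0–3 s: |½(-7 + -5)(3)| = 18 m
3–6 s: v = 0 at t = 5.5 s; triangle areas 6.25 + 0.25 = 6.5 m
6–7 s: |½(1 + 8)(1)| = 4.5 m
Total distance = 29 m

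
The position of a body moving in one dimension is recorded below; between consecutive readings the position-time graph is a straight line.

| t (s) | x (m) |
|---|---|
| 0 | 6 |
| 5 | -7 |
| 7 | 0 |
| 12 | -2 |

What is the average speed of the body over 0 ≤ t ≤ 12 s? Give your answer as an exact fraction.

11/6 m/s

Average speed = (total path length)/(elapsed time); on a piecewise-linear x-t graph the path length is Σ|Δx|.
0–5 s: |Δx| = |-7 − 6| = 13 m
5–7 s: |Δx| = |0 − -7| = 7 m
7–12 s: |Δx| = |-2 − 0| = 2 m
Total path = 22 m; average speed = 22/12 = 11/6 m/s.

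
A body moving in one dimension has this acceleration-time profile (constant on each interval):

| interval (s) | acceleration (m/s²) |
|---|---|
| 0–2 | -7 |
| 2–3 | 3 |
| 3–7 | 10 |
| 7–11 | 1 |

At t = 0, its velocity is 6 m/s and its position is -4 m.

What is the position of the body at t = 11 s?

195.5 m

On each constant-a segment, Δv = aΔt and Δx = v₀Δt + ½aΔt²; chain segment to segment.
0–2 s: v starts 6 m/s; Δx = 6·2 + ½·-7·2² = -2 m; v ends -8 m/s.
2–3 s: v starts -8 m/s; Δx = -8·1 + ½·3·1² = -6.5 m; v ends -5 m/s.
3–7 s: v starts -5 m/s; Δx = -5·4 + ½·10·4² = 60 m; v ends 35 m/s.
7–11 s: v starts 35 m/s; Δx = 35·4 + ½·1·4² = 148 m; v ends 39 m/s.
x(11) = -4 + Σ Δx = 195.5 m.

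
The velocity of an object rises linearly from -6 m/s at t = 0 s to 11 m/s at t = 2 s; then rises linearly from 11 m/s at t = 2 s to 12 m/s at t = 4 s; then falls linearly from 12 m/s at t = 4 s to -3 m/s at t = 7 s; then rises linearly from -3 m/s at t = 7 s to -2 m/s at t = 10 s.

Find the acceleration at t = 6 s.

Acceleration is the slope of the v-t graph on 4–7 s: (-3 − 12)/(7 − 4) = -5 m/s².

-5 m/s²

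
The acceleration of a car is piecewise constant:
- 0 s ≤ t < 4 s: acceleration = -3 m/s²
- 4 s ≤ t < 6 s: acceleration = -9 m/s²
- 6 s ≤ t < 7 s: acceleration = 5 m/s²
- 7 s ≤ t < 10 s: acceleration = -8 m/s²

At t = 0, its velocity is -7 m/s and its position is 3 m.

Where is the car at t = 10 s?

-271.5 m

On each constant-a segment, Δv = aΔt and Δx = v₀Δt + ½aΔt²; chain segment to segment.
0–4 s: v starts -7 m/s; Δx = -7·4 + ½·-3·4² = -52 m; v ends -19 m/s.
4–6 s: v starts -19 m/s; Δx = -19·2 + ½·-9·2² = -56 m; v ends -37 m/s.
6–7 s: v starts -37 m/s; Δx = -37·1 + ½·5·1² = -34.5 m; v ends -32 m/s.
7–10 s: v starts -32 m/s; Δx = -32·3 + ½·-8·3² = -132 m; v ends -56 m/s.
x(10) = 3 + Σ Δx = -271.5 m.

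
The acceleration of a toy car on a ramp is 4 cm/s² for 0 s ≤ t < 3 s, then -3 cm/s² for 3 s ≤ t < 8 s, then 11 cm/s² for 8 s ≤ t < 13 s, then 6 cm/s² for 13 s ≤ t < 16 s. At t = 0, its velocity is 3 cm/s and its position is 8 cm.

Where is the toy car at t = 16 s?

On each constant-a segment, Δv = aΔt and Δx = v₀Δt + ½aΔt²; chain segment to segment.
0–3 s: v starts 3 cm/s; Δx = 3·3 + ½·4·3² = 27 cm; v ends 15 cm/s.
3–8 s: v starts 15 cm/s; Δx = 15·5 + ½·-3·5² = 37.5 cm; v ends 0 cm/s.
8–13 s: v starts 0 cm/s; Δx = 0·5 + ½·11·5² = 137.5 cm; v ends 55 cm/s.
13–16 s: v starts 55 cm/s; Δx = 55·3 + ½·6·3² = 192 cm; v ends 73 cm/s.
x(16) = 8 + Σ Δx = 402 cm.

402 cm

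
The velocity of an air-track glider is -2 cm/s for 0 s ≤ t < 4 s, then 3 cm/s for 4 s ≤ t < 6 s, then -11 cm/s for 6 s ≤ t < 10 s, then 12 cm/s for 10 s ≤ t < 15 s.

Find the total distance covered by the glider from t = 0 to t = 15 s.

118 cm

Distance (not displacement) is the total path length: add the absolute areas under v-t.
0–4 s: |-2| × 4 = 8 cm
4–6 s: |3| × 2 = 6 cm
6–10 s: |-11| × 4 = 44 cm
10–15 s: |12| × 5 = 60 cm
Total distance = 118 cm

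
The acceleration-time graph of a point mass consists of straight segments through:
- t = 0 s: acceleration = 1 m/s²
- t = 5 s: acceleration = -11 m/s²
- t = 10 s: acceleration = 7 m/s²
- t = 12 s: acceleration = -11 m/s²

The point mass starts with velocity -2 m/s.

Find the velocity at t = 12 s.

-41 m/s

Δv equals the area under the a-t graph; then v = v₀ + Δv.
0–5 s: ½(1 + -11)(5) = -25 m/s
5–10 s: ½(-11 + 7)(5) = -10 m/s
10–12 s: ½(7 + -11)(2) = -4 m/s
Δv = -39 m/s, so v(12) = -2 + (-39) = -41 m/s.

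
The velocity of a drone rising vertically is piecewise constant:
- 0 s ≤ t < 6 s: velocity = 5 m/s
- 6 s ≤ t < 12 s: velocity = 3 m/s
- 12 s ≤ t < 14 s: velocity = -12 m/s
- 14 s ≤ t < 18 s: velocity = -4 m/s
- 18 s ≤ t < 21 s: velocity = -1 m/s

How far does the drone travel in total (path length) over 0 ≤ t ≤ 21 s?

91 m

Distance (not displacement) is the total path length: add the absolute areas under v-t.
0–6 s: |5| × 6 = 30 m
6–12 s: |3| × 6 = 18 m
12–14 s: |-12| × 2 = 24 m
14–18 s: |-4| × 4 = 16 m
18–21 s: |-1| × 3 = 3 m
Total distance = 91 m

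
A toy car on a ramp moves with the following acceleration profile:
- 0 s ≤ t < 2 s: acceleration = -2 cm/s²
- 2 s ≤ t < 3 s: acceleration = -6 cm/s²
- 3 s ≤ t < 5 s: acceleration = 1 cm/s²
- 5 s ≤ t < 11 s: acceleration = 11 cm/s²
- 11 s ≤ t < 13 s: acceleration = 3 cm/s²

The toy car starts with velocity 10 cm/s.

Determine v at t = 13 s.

Δv equals the area under the a-t graph; then v = v₀ + Δv.
0–2 s: -2 × 2 = -4 cm/s
2–3 s: -6 × 1 = -6 cm/s
3–5 s: 1 × 2 = 2 cm/s
5–11 s: 11 × 6 = 66 cm/s
11–13 s: 3 × 2 = 6 cm/s
Δv = 64 cm/s, so v(13) = 10 + (64) = 74 cm/s.

74 cm/s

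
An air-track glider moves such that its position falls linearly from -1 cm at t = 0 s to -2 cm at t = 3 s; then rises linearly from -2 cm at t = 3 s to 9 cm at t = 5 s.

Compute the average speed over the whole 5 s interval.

2.4 cm/s

Average speed = (total path length)/(elapsed time); on a piecewise-linear x-t graph the path length is Σ|Δx|.
0–3 s: |Δx| = |-2 − -1| = 1 cm
3–5 s: |Δx| = |9 − -2| = 11 cm
Total path = 12 cm; average speed = 12/5 = 2.4 cm/s.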